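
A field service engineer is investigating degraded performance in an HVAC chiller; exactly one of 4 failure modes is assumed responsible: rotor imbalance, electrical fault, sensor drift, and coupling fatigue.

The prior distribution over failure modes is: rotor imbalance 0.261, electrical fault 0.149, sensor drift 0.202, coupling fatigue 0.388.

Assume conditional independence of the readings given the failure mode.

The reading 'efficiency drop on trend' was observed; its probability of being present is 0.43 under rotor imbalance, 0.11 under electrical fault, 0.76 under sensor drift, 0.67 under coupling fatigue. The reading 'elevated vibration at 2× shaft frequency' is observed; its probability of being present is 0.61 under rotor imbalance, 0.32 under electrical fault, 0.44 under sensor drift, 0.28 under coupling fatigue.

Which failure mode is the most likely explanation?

For each hypothesis, the unnormalized posterior weight is prior × product of the reading likelihoods:
  rotor imbalance: 0.261 × 0.43 × 0.61 = 0.06846
  electrical fault: 0.149 × 0.11 × 0.32 = 0.0052448
  sensor drift: 0.202 × 0.76 × 0.44 = 0.067549
  coupling fatigue: 0.388 × 0.67 × 0.28 = 0.072789
Marginal likelihood of the evidence = 0.21404.
P(rotor imbalance | evidence) ≈ 0.06846 / 0.21404 ≈ 0.320
P(electrical fault | evidence) ≈ 0.0052448 / 0.21404 ≈ 0.025
P(sensor drift | evidence) ≈ 0.067549 / 0.21404 ≈ 0.316
P(coupling fatigue | evidence) ≈ 0.072789 / 0.21404 ≈ 0.340
The largest is 0.340, so coupling fatigue is most probable.

coupling fatigue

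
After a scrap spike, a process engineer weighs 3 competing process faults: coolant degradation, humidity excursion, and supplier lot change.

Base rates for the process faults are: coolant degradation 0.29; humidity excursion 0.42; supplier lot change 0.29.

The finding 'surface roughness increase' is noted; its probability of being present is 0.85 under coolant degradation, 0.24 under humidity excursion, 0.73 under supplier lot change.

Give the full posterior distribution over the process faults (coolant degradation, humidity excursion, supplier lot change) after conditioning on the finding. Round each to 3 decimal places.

By Bayes' rule, the unnormalized weight for each hypothesis is prior × likelihood:
  coolant degradation: 0.29 × 0.85 = 0.2465
  humidity excursion: 0.42 × 0.24 = 0.1008
  supplier lot change: 0.29 × 0.73 = 0.2117
The unnormalized weights sum to 0.559.
P(coolant degradation | evidence) = 0.2465 / 0.559 ≈ 0.441
P(humidity excursion | evidence) = 0.1008 / 0.559 ≈ 0.180
P(supplier lot change | evidence) = 0.2117 / 0.559 ≈ 0.379

0.441, 0.180, 0.379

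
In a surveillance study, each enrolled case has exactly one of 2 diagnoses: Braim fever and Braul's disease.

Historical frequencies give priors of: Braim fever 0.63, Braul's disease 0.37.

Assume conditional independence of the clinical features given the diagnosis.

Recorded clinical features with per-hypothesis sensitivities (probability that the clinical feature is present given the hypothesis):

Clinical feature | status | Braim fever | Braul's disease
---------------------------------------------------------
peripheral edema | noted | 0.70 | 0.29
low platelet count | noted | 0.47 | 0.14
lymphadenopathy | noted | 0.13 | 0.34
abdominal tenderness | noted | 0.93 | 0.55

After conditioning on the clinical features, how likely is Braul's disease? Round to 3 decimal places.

0.101

Multiply each prior by the joint likelihood of the clinical feature pattern:
  Braim fever: 0.63 × 0.70 × 0.47 × 0.13 × 0.93 = 0.025059
  Braul's disease: 0.37 × 0.29 × 0.14 × 0.34 × 0.55 = 0.0028091
Marginal likelihood of the evidence = 0.027868.
P(Braul's disease | evidence) = 0.0028091 / 0.027868 ≈ 0.101.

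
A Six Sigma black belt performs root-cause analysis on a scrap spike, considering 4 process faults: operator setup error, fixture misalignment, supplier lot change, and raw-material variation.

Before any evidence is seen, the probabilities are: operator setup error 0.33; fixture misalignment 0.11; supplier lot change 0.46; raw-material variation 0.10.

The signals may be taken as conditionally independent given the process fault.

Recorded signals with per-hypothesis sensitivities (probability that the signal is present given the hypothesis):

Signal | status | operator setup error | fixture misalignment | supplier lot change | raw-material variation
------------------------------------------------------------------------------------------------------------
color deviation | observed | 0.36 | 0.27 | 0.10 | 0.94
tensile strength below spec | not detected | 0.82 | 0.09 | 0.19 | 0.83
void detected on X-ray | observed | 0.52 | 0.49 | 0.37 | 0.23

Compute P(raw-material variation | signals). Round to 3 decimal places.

For each hypothesis, the unnormalized posterior weight is prior × product of the signal likelihoods (using 1 − P(present | H) for each absent signal):
  operator setup error: 0.33 × 0.36 × (1 − 0.82) × 0.52 = 0.01112
  fixture misalignment: 0.11 × 0.27 × (1 − 0.09) × 0.49 = 0.013243
  supplier lot change: 0.46 × 0.10 × (1 − 0.19) × 0.37 = 0.013786
  raw-material variation: 0.10 × 0.94 × (1 − 0.83) × 0.23 = 0.0036754
Normalizing constant Z = 0.01112 + 0.013243 + 0.013786 + 0.0036754 = 0.041825.
P(raw-material variation | evidence) = 0.0036754 / 0.041825 ≈ 0.088.

0.088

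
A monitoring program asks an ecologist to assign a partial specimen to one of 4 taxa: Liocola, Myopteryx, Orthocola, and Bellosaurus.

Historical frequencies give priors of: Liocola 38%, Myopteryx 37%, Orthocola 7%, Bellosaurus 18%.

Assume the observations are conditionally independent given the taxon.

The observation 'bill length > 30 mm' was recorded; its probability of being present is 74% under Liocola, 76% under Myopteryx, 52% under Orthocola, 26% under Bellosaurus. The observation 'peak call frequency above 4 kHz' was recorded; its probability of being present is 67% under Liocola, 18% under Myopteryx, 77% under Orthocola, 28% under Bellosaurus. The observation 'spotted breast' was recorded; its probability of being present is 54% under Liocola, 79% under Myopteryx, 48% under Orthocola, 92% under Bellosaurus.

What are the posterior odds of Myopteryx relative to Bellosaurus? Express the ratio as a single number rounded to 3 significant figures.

3.32

Unnormalized posterior weight (prior times the observation likelihoods) for each of the two hypotheses:
  Myopteryx: 0.37 × 0.76 × 0.18 × 0.79 = 0.039987
  Bellosaurus: 0.18 × 0.26 × 0.28 × 0.92 = 0.012056
Posterior odds = 0.039987 / 0.012056 ≈ 3.32.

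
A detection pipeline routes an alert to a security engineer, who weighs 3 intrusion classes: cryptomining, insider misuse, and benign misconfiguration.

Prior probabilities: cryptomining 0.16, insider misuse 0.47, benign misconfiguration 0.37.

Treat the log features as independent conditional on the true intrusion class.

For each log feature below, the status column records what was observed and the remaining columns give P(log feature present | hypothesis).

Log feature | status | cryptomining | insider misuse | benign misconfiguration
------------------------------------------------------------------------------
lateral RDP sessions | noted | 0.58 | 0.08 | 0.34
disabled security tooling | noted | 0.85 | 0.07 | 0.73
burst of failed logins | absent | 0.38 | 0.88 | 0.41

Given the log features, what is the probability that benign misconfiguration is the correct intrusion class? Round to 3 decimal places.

For each hypothesis, the unnormalized posterior weight is prior × product of the log feature likelihoods (using 1 − P(present | H) for each absent log feature):
  cryptomining: 0.16 × 0.58 × 0.85 × (1 − 0.38) = 0.048906
  insider misuse: 0.47 × 0.08 × 0.07 × (1 − 0.88) = 0.00031584
  benign misconfiguration: 0.37 × 0.34 × 0.73 × (1 − 0.41) = 0.054182
The unnormalized weights sum to 0.1034.
P(benign misconfiguration | evidence) = 0.054182 / 0.1034 ≈ 0.524.

0.524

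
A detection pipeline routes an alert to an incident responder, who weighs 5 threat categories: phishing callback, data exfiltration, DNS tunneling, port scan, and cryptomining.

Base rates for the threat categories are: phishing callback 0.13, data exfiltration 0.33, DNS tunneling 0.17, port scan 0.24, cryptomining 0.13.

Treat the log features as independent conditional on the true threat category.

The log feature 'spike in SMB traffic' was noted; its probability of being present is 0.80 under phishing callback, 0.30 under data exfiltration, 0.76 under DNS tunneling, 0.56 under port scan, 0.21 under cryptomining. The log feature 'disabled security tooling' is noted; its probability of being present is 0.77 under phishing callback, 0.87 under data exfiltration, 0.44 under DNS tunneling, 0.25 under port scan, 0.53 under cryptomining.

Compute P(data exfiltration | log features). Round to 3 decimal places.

0.318

Multiply each prior by the joint likelihood of the log feature pattern:
  phishing callback: 0.13 × 0.80 × 0.77 = 0.08008
  data exfiltration: 0.33 × 0.30 × 0.87 = 0.08613
  DNS tunneling: 0.17 × 0.76 × 0.44 = 0.056848
  port scan: 0.24 × 0.56 × 0.25 = 0.0336
  cryptomining: 0.13 × 0.21 × 0.53 = 0.014469
Marginal likelihood of the evidence = 0.27113.
P(data exfiltration | evidence) = 0.08613 / 0.27113 ≈ 0.318.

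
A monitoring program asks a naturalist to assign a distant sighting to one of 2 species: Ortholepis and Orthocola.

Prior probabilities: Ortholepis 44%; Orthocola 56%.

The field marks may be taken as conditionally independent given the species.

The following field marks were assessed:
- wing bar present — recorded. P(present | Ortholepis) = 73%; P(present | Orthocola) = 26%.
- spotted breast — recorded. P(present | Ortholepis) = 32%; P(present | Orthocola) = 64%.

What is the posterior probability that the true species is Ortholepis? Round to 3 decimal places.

For each hypothesis, the unnormalized posterior weight is prior × product of the field mark likelihoods:
  Ortholepis: 0.44 × 0.73 × 0.32 = 0.10278
  Orthocola: 0.56 × 0.26 × 0.64 = 0.093184
Normalizing constant Z = 0.10278 + 0.093184 = 0.19597.
P(Ortholepis | evidence) = 0.10278 / 0.19597 ≈ 0.524.

0.524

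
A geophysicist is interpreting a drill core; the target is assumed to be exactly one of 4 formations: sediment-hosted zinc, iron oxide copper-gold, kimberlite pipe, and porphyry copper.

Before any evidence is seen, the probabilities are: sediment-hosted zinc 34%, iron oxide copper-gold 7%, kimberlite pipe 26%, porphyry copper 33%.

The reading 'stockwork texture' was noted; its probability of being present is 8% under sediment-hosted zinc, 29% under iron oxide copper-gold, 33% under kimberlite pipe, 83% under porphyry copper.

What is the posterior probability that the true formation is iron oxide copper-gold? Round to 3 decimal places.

0.050

By Bayes' rule, the unnormalized weight for each hypothesis is prior × likelihood:
  sediment-hosted zinc: 0.34 × 0.08 = 0.0272
  iron oxide copper-gold: 0.07 × 0.29 = 0.0203
  kimberlite pipe: 0.26 × 0.33 = 0.0858
  porphyry copper: 0.33 × 0.83 = 0.2739
Normalizing constant Z = 0.0272 + 0.0203 + 0.0858 + 0.2739 = 0.4072.
P(iron oxide copper-gold | evidence) = 0.0203 / 0.4072 ≈ 0.050.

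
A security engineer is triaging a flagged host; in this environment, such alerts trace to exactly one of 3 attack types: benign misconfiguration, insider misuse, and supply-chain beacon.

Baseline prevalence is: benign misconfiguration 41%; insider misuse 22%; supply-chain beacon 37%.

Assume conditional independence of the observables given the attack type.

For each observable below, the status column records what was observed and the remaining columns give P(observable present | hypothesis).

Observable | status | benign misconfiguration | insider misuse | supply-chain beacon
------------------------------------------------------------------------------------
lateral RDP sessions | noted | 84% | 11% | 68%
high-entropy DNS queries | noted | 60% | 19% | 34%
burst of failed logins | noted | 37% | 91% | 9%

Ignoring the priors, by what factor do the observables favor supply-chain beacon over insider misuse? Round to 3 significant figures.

1.09

The Bayes factor is the ratio of the joint likelihoods of the observable pattern under the two hypotheses.
  supply-chain beacon: 0.68 × 0.34 × 0.09 = 0.020808
  insider misuse: 0.11 × 0.19 × 0.91 = 0.019019
Bayes factor = 0.020808 / 0.019019 ≈ 1.09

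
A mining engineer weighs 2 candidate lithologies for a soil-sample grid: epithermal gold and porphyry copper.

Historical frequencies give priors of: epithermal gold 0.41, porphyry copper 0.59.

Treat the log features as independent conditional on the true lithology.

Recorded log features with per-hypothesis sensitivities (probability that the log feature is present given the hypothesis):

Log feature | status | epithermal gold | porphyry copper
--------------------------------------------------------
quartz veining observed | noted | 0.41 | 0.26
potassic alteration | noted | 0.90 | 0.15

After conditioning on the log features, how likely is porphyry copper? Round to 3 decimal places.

0.132

By Bayes' rule with conditional independence, the unnormalized weight for each hypothesis is prior × ∏ likelihoods:
  epithermal gold: 0.41 × 0.41 × 0.90 = 0.15129
  porphyry copper: 0.59 × 0.26 × 0.15 = 0.02301
The unnormalized weights sum to 0.1743.
P(porphyry copper | evidence) = 0.02301 / 0.1743 ≈ 0.132.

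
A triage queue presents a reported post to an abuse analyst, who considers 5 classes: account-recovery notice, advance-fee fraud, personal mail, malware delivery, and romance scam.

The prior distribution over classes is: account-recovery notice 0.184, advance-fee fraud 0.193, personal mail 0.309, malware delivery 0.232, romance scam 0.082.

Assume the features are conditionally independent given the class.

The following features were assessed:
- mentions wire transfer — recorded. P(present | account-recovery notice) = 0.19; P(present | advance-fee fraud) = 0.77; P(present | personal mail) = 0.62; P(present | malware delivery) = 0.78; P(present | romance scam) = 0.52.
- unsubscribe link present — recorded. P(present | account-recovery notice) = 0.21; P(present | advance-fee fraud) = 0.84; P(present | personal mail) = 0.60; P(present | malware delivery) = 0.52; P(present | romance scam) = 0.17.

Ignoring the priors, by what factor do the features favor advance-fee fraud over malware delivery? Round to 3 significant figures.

The Bayes factor is the ratio of the joint likelihoods of the feature pattern under the two hypotheses.
  advance-fee fraud: 0.77 × 0.84 = 0.6468
  malware delivery: 0.78 × 0.52 = 0.4056
Bayes factor = 0.6468 / 0.4056 ≈ 1.59

1.59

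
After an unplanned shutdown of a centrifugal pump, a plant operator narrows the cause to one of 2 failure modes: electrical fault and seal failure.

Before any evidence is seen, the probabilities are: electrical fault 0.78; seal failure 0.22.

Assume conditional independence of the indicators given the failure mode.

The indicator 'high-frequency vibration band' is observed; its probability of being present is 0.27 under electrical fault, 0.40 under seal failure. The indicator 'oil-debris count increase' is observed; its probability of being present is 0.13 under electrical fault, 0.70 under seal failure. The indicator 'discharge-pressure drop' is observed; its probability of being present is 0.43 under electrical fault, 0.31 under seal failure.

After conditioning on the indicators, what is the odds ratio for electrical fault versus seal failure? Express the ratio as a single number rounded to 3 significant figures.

0.616

The normalizing constant cancels in an odds ratio, so compute prior × likelihood for the two hypotheses only:
  electrical fault: 0.78 × 0.27 × 0.13 × 0.43 = 0.011773
  seal failure: 0.22 × 0.40 × 0.70 × 0.31 = 0.019096
Odds(electrical fault : seal failure) = 0.011773 / 0.019096 ≈ 0.616.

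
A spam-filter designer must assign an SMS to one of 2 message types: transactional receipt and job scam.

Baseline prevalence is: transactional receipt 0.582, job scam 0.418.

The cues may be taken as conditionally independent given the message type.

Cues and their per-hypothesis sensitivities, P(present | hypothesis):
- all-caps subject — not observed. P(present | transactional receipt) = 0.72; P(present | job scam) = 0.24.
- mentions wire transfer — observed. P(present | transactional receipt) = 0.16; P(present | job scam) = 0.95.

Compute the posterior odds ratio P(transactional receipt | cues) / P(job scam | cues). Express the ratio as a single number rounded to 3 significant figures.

0.0864

Posterior odds equal prior odds times the likelihood ratio; only the two competing hypotheses matter (using 1 − P(present | H) for each absent cue).
  transactional receipt: 0.582 × (1 − 0.72) × 0.16 = 0.026074
  job scam: 0.418 × (1 − 0.24) × 0.95 = 0.3018
Posterior odds = 0.026074 / 0.3018 ≈ 0.0864.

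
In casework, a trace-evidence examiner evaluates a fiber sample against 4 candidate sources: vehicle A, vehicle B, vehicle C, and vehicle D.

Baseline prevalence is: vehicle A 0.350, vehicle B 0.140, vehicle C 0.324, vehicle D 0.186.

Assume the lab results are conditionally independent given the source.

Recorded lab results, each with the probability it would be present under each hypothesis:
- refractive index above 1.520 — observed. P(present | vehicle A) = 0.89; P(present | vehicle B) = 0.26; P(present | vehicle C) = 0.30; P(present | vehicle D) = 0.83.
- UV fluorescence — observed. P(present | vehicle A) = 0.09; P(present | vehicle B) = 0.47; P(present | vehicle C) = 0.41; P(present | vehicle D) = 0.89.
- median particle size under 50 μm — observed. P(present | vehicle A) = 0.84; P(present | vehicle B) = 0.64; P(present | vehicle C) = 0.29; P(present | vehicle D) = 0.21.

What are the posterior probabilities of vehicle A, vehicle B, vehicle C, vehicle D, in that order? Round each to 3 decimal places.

For each hypothesis, the unnormalized posterior weight is prior × product of the lab result likelihoods:
  vehicle A: 0.350 × 0.89 × 0.09 × 0.84 = 0.023549
  vehicle B: 0.140 × 0.26 × 0.47 × 0.64 = 0.010949
  vehicle C: 0.324 × 0.30 × 0.41 × 0.29 = 0.011557
  vehicle D: 0.186 × 0.83 × 0.89 × 0.21 = 0.028854
Marginal likelihood of the evidence = 0.074909.
P(vehicle A | evidence) = 0.023549 / 0.074909 ≈ 0.314
P(vehicle B | evidence) = 0.010949 / 0.074909 ≈ 0.146
P(vehicle C | evidence) = 0.011557 / 0.074909 ≈ 0.154
P(vehicle D | evidence) = 0.028854 / 0.074909 ≈ 0.385

0.314, 0.146, 0.154, 0.385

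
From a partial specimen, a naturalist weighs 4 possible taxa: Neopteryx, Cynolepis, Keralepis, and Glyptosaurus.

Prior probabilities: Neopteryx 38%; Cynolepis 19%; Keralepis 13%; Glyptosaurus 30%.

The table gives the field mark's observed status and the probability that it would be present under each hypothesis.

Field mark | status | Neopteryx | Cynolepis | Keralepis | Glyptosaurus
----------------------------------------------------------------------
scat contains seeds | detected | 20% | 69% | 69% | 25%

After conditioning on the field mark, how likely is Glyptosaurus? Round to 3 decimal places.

Multiply each prior by the likelihood of the field mark:
  Neopteryx: 0.38 × 0.20 = 0.076
  Cynolepis: 0.19 × 0.69 = 0.1311
  Keralepis: 0.13 × 0.69 = 0.0897
  Glyptosaurus: 0.30 × 0.25 = 0.075
The unnormalized weights sum to 0.3718.
P(Glyptosaurus | evidence) = 0.075 / 0.3718 ≈ 0.202.

0.202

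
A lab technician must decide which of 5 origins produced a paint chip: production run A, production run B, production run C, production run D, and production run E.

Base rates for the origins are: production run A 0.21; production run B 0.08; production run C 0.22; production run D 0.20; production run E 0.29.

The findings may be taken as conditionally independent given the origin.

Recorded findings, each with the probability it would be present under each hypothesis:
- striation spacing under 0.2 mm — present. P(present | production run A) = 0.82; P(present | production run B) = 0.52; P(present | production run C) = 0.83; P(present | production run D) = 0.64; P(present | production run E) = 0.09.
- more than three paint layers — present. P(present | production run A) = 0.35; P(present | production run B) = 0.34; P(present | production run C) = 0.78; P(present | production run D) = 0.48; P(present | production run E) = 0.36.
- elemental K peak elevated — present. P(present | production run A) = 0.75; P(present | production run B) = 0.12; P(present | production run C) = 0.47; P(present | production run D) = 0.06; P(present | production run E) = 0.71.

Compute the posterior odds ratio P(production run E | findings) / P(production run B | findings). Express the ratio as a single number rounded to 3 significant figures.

Unnormalized posterior weight (prior times the finding likelihoods) for each of the two hypotheses:
  production run E: 0.29 × 0.09 × 0.36 × 0.71 = 0.0066712
  production run B: 0.08 × 0.52 × 0.34 × 0.12 = 0.0016973
Odds(production run E : production run B) = 0.0066712 / 0.0016973 ≈ 3.93.

3.93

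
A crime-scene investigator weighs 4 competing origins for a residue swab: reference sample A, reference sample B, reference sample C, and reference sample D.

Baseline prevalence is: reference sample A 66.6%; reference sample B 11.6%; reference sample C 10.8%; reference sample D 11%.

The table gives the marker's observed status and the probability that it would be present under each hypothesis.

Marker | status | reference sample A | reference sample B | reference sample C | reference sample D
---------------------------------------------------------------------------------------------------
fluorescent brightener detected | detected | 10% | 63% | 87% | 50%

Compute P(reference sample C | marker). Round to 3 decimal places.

By Bayes' rule, the unnormalized weight for each hypothesis is prior × likelihood:
  reference sample A: 0.666 × 0.10 = 0.0666
  reference sample B: 0.116 × 0.63 = 0.07308
  reference sample C: 0.108 × 0.87 = 0.09396
  reference sample D: 0.110 × 0.50 = 0.055
The unnormalized weights sum to 0.28864.
P(reference sample C | evidence) = 0.09396 / 0.28864 ≈ 0.326.

0.326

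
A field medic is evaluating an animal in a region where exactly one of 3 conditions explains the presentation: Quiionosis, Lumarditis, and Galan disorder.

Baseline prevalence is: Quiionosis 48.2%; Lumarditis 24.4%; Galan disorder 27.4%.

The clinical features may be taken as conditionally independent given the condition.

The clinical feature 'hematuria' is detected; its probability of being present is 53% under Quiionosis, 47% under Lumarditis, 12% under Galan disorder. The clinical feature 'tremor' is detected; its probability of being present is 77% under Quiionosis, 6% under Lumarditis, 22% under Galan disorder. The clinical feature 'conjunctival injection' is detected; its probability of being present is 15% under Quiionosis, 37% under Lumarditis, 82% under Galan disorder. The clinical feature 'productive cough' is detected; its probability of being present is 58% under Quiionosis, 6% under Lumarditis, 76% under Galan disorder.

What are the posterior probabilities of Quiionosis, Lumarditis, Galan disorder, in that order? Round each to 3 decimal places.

0.786, 0.007, 0.207

By Bayes' rule with conditional independence, the unnormalized weight for each hypothesis is prior × ∏ likelihoods:
  Quiionosis: 0.482 × 0.53 × 0.77 × 0.15 × 0.58 = 0.017113
  Lumarditis: 0.244 × 0.47 × 0.06 × 0.37 × 0.06 = 0.00015275
  Galan disorder: 0.274 × 0.12 × 0.22 × 0.82 × 0.76 = 0.004508
The unnormalized weights sum to 0.021774.
P(Quiionosis | evidence) = 0.017113 / 0.021774 ≈ 0.786
P(Lumarditis | evidence) = 0.00015275 / 0.021774 ≈ 0.007
P(Galan disorder | evidence) = 0.004508 / 0.021774 ≈ 0.207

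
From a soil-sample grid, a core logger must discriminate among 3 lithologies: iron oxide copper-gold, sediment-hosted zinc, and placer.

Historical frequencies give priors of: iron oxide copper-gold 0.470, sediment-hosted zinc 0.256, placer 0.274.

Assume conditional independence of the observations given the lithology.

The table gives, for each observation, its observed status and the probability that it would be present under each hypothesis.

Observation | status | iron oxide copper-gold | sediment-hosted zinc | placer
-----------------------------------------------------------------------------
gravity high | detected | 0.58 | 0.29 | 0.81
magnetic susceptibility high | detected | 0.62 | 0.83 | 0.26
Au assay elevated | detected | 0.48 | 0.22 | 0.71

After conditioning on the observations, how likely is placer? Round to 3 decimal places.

0.302

For each hypothesis, the unnormalized posterior weight is prior × product of the observation likelihoods:
  iron oxide copper-gold: 0.470 × 0.58 × 0.62 × 0.48 = 0.081126
  sediment-hosted zinc: 0.256 × 0.29 × 0.83 × 0.22 = 0.013556
  placer: 0.274 × 0.81 × 0.26 × 0.71 = 0.04097
The unnormalized weights sum to 0.13565.
P(placer | evidence) = 0.04097 / 0.13565 ≈ 0.302.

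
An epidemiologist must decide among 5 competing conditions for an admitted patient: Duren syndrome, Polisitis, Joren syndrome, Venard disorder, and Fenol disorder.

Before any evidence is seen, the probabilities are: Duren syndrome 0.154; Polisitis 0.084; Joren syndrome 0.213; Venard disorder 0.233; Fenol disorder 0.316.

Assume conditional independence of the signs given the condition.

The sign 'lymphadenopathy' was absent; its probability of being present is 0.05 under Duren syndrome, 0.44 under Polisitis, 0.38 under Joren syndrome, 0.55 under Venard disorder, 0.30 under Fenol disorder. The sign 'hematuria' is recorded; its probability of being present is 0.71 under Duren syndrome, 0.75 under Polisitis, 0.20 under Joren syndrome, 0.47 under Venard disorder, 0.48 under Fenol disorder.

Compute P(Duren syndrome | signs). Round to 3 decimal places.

Multiply each prior by the joint likelihood of the sign pattern (using 1 − P(present | H) for each absent sign):
  Duren syndrome: 0.154 × (1 − 0.05) × 0.71 = 0.10387
  Polisitis: 0.084 × (1 − 0.44) × 0.75 = 0.03528
  Joren syndrome: 0.213 × (1 − 0.38) × 0.20 = 0.026412
  Venard disorder: 0.233 × (1 − 0.55) × 0.47 = 0.049279
  Fenol disorder: 0.316 × (1 − 0.30) × 0.48 = 0.10618
The unnormalized weights sum to 0.32102.
P(Duren syndrome | evidence) = 0.10387 / 0.32102 ≈ 0.324.

0.324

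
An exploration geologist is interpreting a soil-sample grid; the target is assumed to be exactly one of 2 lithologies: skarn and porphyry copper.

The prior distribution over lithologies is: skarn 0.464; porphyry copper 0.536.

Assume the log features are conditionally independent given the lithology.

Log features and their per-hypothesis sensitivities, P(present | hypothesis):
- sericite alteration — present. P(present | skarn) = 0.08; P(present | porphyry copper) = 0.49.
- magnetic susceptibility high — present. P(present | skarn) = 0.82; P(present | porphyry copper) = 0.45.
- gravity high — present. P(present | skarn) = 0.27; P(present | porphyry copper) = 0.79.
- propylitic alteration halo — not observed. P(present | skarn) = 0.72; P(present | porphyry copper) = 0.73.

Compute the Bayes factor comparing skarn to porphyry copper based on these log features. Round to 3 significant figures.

0.105

Joint likelihood of the log feature pattern under each hypothesis (using 1 − P(present | H) for each absent log feature):
  skarn: 0.08 × 0.82 × 0.27 × (1 − 0.72) = 0.0049594
  porphyry copper: 0.49 × 0.45 × 0.79 × (1 − 0.73) = 0.047033
Bayes factor = 0.0049594 / 0.047033 ≈ 0.105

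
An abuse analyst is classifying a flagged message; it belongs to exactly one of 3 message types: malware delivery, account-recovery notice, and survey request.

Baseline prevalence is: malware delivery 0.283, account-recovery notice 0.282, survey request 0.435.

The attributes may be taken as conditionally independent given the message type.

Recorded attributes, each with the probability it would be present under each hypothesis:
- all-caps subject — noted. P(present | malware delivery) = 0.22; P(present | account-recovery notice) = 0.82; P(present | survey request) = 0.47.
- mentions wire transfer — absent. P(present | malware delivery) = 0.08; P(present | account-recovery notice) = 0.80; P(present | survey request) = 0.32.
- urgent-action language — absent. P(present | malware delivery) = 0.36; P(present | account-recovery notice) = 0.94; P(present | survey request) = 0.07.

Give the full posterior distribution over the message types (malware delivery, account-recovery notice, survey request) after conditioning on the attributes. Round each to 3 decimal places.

Multiply each prior by the joint likelihood of the attribute pattern (using 1 − P(present | H) for each absent attribute):
  malware delivery: 0.283 × 0.22 × (1 − 0.08) × (1 − 0.36) = 0.036659
  account-recovery notice: 0.282 × 0.82 × (1 − 0.80) × (1 − 0.94) = 0.0027749
  survey request: 0.435 × 0.47 × (1 − 0.32) × (1 − 0.07) = 0.12929
Normalizing constant Z = 0.036659 + 0.0027749 + 0.12929 = 0.16873.
P(malware delivery | evidence) = 0.036659 / 0.16873 ≈ 0.217
P(account-recovery notice | evidence) = 0.0027749 / 0.16873 ≈ 0.016
P(survey request | evidence) = 0.12929 / 0.16873 ≈ 0.766

0.217, 0.016, 0.766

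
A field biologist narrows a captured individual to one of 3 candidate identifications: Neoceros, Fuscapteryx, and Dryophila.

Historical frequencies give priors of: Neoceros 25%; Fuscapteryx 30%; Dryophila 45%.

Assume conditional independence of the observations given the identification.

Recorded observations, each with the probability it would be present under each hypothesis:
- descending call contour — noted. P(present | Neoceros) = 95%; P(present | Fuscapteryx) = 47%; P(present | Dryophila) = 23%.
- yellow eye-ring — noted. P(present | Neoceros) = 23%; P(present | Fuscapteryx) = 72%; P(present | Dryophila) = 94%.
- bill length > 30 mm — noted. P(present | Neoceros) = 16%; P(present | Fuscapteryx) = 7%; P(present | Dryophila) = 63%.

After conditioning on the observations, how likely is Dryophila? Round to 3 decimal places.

0.795

By Bayes' rule with conditional independence, the unnormalized weight for each hypothesis is prior × ∏ likelihoods:
  Neoceros: 0.25 × 0.95 × 0.23 × 0.16 = 0.00874
  Fuscapteryx: 0.30 × 0.47 × 0.72 × 0.07 = 0.0071064
  Dryophila: 0.45 × 0.23 × 0.94 × 0.63 = 0.061293
The unnormalized weights sum to 0.077139.
P(Dryophila | evidence) = 0.061293 / 0.077139 ≈ 0.795.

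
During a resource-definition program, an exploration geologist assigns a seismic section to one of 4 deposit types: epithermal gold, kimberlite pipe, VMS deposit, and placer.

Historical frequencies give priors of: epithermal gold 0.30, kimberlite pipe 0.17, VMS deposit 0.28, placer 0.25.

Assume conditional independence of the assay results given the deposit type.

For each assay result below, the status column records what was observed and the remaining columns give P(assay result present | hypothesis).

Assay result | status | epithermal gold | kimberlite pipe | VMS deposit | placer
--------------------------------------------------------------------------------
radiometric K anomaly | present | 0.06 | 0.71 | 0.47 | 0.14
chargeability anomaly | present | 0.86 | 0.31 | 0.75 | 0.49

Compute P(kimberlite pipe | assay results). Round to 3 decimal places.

0.222

Multiply each prior by the joint likelihood of the assay result pattern:
  epithermal gold: 0.30 × 0.06 × 0.86 = 0.01548
  kimberlite pipe: 0.17 × 0.71 × 0.31 = 0.037417
  VMS deposit: 0.28 × 0.47 × 0.75 = 0.0987
  placer: 0.25 × 0.14 × 0.49 = 0.01715
The unnormalized weights sum to 0.16875.
P(kimberlite pipe | evidence) = 0.037417 / 0.16875 ≈ 0.222.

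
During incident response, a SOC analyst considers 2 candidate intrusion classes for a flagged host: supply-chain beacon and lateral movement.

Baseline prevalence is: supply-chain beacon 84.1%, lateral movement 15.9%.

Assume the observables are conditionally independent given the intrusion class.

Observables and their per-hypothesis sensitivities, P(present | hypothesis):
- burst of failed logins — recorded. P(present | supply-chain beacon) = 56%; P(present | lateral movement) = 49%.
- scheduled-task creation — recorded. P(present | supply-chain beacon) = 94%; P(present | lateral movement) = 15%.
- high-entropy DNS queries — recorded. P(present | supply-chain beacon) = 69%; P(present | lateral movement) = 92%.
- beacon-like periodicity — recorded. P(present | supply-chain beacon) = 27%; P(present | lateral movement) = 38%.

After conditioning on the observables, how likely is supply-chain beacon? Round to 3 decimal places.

0.953

Multiply each prior by the joint likelihood of the observable pattern:
  supply-chain beacon: 0.841 × 0.56 × 0.94 × 0.69 × 0.27 = 0.082475
  lateral movement: 0.159 × 0.49 × 0.15 × 0.92 × 0.38 = 0.0040856
Normalizing constant Z = 0.082475 + 0.0040856 = 0.086561.
P(supply-chain beacon | evidence) = 0.082475 / 0.086561 ≈ 0.953.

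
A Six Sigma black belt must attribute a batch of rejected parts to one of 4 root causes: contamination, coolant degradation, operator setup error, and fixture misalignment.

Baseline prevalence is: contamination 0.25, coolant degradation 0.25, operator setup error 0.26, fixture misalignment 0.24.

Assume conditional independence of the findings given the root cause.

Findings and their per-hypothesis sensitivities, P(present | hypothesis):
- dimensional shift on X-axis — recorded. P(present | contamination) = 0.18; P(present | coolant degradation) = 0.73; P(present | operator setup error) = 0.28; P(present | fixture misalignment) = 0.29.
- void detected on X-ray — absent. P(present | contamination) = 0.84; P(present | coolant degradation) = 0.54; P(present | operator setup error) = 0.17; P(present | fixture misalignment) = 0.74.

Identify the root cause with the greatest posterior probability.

By Bayes' rule with conditional independence, the unnormalized weight for each hypothesis is prior × ∏ likelihoods (using 1 − P(present | H) for each absent finding):
  contamination: 0.25 × 0.18 × (1 − 0.84) = 0.0072
  coolant degradation: 0.25 × 0.73 × (1 − 0.54) = 0.08395
  operator setup error: 0.26 × 0.28 × (1 − 0.17) = 0.060424
  fixture misalignment: 0.24 × 0.29 × (1 − 0.74) = 0.018096
The unnormalized weights sum to 0.16967.
P(contamination | evidence) ≈ 0.0072 / 0.16967 ≈ 0.042
P(coolant degradation | evidence) ≈ 0.08395 / 0.16967 ≈ 0.495
P(operator setup error | evidence) ≈ 0.060424 / 0.16967 ≈ 0.356
P(fixture misalignment | evidence) ≈ 0.018096 / 0.16967 ≈ 0.107
The largest is 0.495, so coolant degradation is most probable.

coolant degradation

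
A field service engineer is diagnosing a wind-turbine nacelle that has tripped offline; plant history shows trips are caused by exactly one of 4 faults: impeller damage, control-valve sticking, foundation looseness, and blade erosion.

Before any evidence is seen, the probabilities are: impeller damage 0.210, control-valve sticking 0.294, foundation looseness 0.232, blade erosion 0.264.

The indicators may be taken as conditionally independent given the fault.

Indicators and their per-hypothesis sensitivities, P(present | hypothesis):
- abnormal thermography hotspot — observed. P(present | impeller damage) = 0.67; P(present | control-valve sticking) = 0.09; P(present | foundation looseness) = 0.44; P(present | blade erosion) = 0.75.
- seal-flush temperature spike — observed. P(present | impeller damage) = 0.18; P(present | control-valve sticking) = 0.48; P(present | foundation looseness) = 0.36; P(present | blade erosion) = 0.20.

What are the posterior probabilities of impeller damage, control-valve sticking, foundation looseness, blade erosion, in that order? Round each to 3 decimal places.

0.221, 0.111, 0.321, 0.346

Multiply each prior by the joint likelihood of the indicator pattern:
  impeller damage: 0.210 × 0.67 × 0.18 = 0.025326
  control-valve sticking: 0.294 × 0.09 × 0.48 = 0.012701
  foundation looseness: 0.232 × 0.44 × 0.36 = 0.036749
  blade erosion: 0.264 × 0.75 × 0.20 = 0.0396
Normalizing constant Z = 0.025326 + 0.012701 + 0.036749 + 0.0396 = 0.11438.
P(impeller damage | evidence) = 0.025326 / 0.11438 ≈ 0.221
P(control-valve sticking | evidence) = 0.012701 / 0.11438 ≈ 0.111
P(foundation looseness | evidence) = 0.036749 / 0.11438 ≈ 0.321
P(blade erosion | evidence) = 0.0396 / 0.11438 ≈ 0.346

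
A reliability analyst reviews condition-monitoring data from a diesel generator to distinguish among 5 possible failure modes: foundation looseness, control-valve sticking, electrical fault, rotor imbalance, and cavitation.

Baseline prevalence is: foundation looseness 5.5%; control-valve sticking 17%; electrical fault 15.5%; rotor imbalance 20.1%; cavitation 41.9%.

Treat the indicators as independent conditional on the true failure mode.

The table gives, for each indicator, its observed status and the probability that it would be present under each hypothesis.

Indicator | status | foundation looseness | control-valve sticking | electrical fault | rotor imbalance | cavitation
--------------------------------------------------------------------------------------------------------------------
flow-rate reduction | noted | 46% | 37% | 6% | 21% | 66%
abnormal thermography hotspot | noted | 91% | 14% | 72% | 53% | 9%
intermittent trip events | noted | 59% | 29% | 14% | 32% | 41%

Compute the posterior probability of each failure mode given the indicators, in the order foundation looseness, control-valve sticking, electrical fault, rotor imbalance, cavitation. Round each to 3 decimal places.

For each hypothesis, the unnormalized posterior weight is prior × product of the indicator likelihoods:
  foundation looseness: 0.055 × 0.46 × 0.91 × 0.59 = 0.013584
  control-valve sticking: 0.170 × 0.37 × 0.14 × 0.29 = 0.0025537
  electrical fault: 0.155 × 0.06 × 0.72 × 0.14 = 0.00093744
  rotor imbalance: 0.201 × 0.21 × 0.53 × 0.32 = 0.0071588
  cavitation: 0.419 × 0.66 × 0.09 × 0.41 = 0.010204
The unnormalized weights sum to 0.034438.
P(foundation looseness | evidence) = 0.013584 / 0.034438 ≈ 0.394
P(control-valve sticking | evidence) = 0.0025537 / 0.034438 ≈ 0.074
P(electrical fault | evidence) = 0.00093744 / 0.034438 ≈ 0.027
P(rotor imbalance | evidence) = 0.0071588 / 0.034438 ≈ 0.208
P(cavitation | evidence) = 0.010204 / 0.034438 ≈ 0.296

0.394, 0.074, 0.027, 0.208, 0.296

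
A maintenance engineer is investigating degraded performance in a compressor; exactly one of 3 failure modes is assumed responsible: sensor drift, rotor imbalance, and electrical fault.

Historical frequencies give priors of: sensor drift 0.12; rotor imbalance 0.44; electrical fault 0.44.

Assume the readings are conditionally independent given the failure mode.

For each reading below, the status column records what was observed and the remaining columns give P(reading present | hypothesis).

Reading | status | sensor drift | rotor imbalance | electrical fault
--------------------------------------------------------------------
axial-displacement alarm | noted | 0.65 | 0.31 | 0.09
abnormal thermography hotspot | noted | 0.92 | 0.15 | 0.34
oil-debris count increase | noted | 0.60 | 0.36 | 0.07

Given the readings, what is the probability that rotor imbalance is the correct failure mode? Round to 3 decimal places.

By Bayes' rule with conditional independence, the unnormalized weight for each hypothesis is prior × ∏ likelihoods:
  sensor drift: 0.12 × 0.65 × 0.92 × 0.60 = 0.043056
  rotor imbalance: 0.44 × 0.31 × 0.15 × 0.36 = 0.0073656
  electrical fault: 0.44 × 0.09 × 0.34 × 0.07 = 0.00094248
The unnormalized weights sum to 0.051364.
P(rotor imbalance | evidence) = 0.0073656 / 0.051364 ≈ 0.143.

0.143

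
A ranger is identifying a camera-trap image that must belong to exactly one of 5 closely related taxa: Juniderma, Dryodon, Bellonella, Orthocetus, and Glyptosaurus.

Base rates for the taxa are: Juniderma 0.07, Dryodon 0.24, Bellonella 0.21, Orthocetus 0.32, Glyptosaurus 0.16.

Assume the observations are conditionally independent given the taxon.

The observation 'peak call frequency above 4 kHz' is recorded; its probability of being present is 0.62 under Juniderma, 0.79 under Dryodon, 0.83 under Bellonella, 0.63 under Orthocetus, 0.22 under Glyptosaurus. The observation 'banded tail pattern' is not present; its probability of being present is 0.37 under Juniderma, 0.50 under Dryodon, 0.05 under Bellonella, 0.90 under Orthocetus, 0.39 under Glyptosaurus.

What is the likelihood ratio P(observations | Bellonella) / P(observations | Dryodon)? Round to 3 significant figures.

Joint likelihood of the evidence pattern under each hypothesis (using 1 − P(present | H) for each absent observation):
  Bellonella: 0.83 × (1 − 0.05) = 0.7885
  Dryodon: 0.79 × (1 − 0.50) = 0.395
Bayes factor = 0.7885 / 0.395 ≈ 2.00

2.00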